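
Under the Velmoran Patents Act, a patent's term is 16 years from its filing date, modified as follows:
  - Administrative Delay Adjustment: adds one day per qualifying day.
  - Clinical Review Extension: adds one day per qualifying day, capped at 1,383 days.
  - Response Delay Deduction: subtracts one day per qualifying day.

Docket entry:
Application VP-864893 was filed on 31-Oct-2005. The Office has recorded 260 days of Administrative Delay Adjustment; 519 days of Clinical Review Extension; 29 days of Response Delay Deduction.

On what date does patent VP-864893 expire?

Base term: filing date + 16 years → 31 October 2021.
Administrative Delay Adjustment: +260 days → 18 July 2022.
Clinical Review Extension: 519 days (within the 1383-day cap) → +519 days → 19 December 2023.
Response Delay Deduction: −29 days → 20 November 2023.

November 20, 2023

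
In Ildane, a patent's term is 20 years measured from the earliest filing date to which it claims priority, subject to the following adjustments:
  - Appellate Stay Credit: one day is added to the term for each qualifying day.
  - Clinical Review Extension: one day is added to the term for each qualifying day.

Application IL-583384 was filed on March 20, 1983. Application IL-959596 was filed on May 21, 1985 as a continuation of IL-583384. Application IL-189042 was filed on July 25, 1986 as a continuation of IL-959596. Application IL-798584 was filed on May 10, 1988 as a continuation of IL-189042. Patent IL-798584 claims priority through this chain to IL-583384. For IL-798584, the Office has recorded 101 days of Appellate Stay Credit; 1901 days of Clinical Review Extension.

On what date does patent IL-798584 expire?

2008-09-11

Earliest priority filing: 20 March 1983.
Base term: 20 March 1983 + 20 years → 20 March 2003.
Appellate Stay Credit: +101 days → 29 June 2003.
Clinical Review Extension: +1901 days → 11 September 2008.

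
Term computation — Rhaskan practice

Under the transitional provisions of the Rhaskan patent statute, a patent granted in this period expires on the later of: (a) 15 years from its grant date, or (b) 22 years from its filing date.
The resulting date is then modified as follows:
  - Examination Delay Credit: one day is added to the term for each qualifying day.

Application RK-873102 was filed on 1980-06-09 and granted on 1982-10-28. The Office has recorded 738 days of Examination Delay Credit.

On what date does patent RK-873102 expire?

June 16, 2004

(a) grant + 15 years → 28 October 1997.
(b) filing + 22 years → 9 June 2002.
Later of the two: 9 June 2002.
Examination Delay Credit: +738 days → 16 June 2004.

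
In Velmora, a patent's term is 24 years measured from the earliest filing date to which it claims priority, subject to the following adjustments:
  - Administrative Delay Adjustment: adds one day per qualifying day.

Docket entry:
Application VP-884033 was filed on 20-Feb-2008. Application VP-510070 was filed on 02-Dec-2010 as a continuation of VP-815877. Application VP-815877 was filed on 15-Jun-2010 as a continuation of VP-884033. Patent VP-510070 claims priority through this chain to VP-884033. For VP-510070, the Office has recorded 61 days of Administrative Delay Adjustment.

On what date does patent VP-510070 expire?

April 21, 2032

Earliest priority filing: 20 February 2008.
Base term: 20 February 2008 + 24 years → 20 February 2032.
Administrative Delay Adjustment: +61 days → 21 April 2032.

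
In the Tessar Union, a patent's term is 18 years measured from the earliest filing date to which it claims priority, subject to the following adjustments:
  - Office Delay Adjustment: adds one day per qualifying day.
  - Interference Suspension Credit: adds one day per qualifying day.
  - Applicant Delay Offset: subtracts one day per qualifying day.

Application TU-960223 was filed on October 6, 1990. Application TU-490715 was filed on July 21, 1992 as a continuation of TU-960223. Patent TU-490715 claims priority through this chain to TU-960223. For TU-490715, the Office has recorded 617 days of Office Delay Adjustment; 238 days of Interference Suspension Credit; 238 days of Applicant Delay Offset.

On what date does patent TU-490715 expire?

Earliest priority filing: 6 October 1990.
Base term: 6 October 1990 + 18 years → 6 October 2008.
Office Delay Adjustment: +617 days → 15 June 2010.
Interference Suspension Credit: +238 days → 8 February 2011.
Applicant Delay Offset: −238 days → 15 June 2010.

June 15, 2010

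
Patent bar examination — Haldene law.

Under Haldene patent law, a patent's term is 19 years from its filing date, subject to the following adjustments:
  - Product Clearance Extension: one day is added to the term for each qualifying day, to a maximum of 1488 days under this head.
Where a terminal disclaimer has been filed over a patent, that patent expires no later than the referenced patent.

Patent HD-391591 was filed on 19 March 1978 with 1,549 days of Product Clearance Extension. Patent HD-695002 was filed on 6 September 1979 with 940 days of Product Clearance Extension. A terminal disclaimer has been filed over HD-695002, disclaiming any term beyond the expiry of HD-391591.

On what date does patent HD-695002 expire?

Natural term of HD-695002:
  Base: filing + 19 years → 6 September 1998.
  Product Clearance Extension: 940 days (within the 1488-day cap) → +940 days → 3 April 2001.
Expiry of referenced patent HD-391591:
  Base: filing + 19 years → 19 March 1997.
  Product Clearance Extension: 1549 days claimed exceeds the 1488-day cap, so +1488 days → 15 April 2001.
Terminal disclaimer: HD-695002 expires on the earlier of 3 April 2001 and 15 April 2001.

2001-04-03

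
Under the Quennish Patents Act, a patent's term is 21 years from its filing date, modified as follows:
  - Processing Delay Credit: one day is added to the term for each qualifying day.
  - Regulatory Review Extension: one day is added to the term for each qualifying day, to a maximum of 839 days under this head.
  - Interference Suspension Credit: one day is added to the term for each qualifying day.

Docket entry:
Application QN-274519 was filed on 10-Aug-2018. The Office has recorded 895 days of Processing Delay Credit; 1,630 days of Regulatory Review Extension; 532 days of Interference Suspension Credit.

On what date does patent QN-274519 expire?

2045-10-23

Base term: filing date + 21 years → 10 August 2039.
Processing Delay Credit: +895 days → 21 January 2042.
Regulatory Review Extension: 1630 days claimed exceeds the 839-day cap, so +839 days → 9 May 2044.
Interference Suspension Credit: +532 days → 23 October 2045.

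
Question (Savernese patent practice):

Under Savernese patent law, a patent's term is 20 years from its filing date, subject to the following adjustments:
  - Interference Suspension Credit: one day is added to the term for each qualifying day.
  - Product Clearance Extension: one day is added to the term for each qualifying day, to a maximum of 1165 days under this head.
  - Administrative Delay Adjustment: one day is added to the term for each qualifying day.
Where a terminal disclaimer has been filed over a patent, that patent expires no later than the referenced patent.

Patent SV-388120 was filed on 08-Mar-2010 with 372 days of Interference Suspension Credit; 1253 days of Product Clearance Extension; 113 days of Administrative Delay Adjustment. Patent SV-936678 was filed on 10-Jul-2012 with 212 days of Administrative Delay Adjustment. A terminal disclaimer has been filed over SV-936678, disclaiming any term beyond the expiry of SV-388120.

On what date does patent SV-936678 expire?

2033-02-07

Natural term of SV-936678:
  Base: filing + 20 years → 10 July 2032.
  Administrative Delay Adjustment: +212 days → 7 February 2033.
Expiry of referenced patent SV-388120:
  Base: filing + 20 years → 8 March 2030.
  Interference Suspension Credit: +372 days → 15 March 2031.
  Product Clearance Extension: 1253 days claimed exceeds the 1165-day cap, so +1165 days → 23 May 2034.
  Administrative Delay Adjustment: +113 days → 13 September 2034.
Terminal disclaimer: SV-936678 expires on the earlier of 7 February 2033 and 13 September 2034.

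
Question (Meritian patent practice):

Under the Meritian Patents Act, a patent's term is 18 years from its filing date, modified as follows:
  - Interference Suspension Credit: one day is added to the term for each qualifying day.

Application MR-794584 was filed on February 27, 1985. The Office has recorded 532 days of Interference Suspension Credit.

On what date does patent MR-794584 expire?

2004-08-12

Base term: filing date + 18 years → 27 February 2003.
Interference Suspension Credit: +532 days → 12 August 2004.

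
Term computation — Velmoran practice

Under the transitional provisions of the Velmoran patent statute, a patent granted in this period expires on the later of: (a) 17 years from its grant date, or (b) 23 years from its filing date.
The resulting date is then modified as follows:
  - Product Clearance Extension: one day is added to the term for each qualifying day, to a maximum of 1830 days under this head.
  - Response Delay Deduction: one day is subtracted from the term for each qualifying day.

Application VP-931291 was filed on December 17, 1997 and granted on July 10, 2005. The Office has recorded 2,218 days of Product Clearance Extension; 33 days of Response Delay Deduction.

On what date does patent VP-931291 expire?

June 11, 2027

(a) grant + 17 years → 10 July 2022.
(b) filing + 23 years → 17 December 2020.
Later of the two: 10 July 2022.
Product Clearance Extension: 2218 days claimed exceeds the 1830-day cap, so +1830 days → 14 July 2027.
Response Delay Deduction: −33 days → 11 June 2027.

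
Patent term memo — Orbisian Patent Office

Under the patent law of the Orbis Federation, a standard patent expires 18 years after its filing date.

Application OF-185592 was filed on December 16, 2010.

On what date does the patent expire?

Filing date + 18 years → 16 December 2028.

2028-12-16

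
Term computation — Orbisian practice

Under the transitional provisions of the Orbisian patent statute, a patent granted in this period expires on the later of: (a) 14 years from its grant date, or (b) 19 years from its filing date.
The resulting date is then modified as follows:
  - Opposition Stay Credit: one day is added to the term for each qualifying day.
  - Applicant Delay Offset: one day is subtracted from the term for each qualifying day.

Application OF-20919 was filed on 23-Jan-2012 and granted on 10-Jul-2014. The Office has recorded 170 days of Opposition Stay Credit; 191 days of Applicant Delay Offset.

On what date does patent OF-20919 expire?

(a) grant + 14 years → 10 July 2028.
(b) filing + 19 years → 23 January 2031.
Later of the two: 23 January 2031.
Opposition Stay Credit: +170 days → 12 July 2031.
Applicant Delay Offset: −191 days → 2 January 2031.

January 2, 2031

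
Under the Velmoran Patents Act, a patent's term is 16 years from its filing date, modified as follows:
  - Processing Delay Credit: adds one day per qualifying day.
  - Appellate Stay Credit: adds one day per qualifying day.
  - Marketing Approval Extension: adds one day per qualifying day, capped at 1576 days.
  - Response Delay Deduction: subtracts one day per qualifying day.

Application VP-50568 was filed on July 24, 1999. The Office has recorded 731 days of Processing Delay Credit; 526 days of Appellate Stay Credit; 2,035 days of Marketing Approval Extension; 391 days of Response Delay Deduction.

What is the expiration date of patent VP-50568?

March 31, 2022

Base term: filing date + 16 years → 24 July 2015.
Processing Delay Credit: +731 days → 24 July 2017.
Appellate Stay Credit: +526 days → 1 January 2019.
Marketing Approval Extension: 2035 days claimed exceeds the 1576-day cap, so +1576 days → 26 April 2023.
Response Delay Deduction: −391 days → 31 March 2022.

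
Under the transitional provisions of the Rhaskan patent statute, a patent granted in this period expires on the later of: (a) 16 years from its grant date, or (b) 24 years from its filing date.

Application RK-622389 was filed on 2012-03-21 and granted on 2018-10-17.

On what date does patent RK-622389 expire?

(a) grant + 16 years → 17 October 2034.
(b) filing + 24 years → 21 March 2036.
Later of the two: 21 March 2036.

March 21, 2036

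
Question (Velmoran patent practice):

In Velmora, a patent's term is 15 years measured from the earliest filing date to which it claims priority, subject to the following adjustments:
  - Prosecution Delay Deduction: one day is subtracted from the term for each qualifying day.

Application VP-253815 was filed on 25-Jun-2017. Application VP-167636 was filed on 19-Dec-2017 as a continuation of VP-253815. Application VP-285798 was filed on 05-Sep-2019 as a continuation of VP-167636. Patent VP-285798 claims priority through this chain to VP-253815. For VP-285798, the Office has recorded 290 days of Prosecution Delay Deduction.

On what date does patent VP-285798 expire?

Earliest priority filing: 25 June 2017.
Base term: 25 June 2017 + 15 years → 25 June 2032.
Prosecution Delay Deduction: −290 days → 9 September 2031.

September 9, 2031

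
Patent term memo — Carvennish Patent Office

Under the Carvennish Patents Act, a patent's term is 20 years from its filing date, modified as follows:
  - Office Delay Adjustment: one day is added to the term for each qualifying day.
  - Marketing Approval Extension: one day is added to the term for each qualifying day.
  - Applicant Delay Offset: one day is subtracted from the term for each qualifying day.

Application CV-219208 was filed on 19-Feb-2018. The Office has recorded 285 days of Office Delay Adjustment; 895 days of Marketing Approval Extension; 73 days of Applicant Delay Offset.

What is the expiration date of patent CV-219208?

2041-03-02

Base term: filing date + 20 years → 19 February 2038.
Office Delay Adjustment: +285 days → 1 December 2038.
Marketing Approval Extension: +895 days → 14 May 2041.
Applicant Delay Offset: −73 days → 2 March 2041.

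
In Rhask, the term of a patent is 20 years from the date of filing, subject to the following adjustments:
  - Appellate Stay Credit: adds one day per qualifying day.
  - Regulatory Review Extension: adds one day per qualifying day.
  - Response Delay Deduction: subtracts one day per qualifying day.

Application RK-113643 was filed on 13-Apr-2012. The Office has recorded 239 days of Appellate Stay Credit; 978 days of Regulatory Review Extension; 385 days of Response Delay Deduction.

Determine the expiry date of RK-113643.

July 24, 2034

Base term: filing date + 20 years → 13 April 2032.
Appellate Stay Credit: +239 days → 8 December 2032.
Regulatory Review Extension: +978 days → 13 August 2035.
Response Delay Deduction: −385 days → 24 July 2034.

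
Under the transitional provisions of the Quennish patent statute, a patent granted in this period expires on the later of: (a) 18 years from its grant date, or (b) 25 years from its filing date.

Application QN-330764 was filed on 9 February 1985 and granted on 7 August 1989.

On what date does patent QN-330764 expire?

2010-02-09

(a) grant + 18 years → 7 August 2007.
(b) filing + 25 years → 9 February 2010.
Later of the two: 9 February 2010.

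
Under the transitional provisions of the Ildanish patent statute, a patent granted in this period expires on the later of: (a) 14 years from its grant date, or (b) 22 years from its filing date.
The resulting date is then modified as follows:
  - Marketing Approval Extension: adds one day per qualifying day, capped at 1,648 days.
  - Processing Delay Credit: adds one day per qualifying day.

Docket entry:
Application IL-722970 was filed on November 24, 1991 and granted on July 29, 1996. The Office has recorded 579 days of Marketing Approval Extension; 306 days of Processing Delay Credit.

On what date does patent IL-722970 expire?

April 27, 2016

(a) grant + 14 years → 29 July 2010.
(b) filing + 22 years → 24 November 2013.
Later of the two: 24 November 2013.
Marketing Approval Extension: 579 days (within the 1648-day cap) → +579 days → 26 June 2015.
Processing Delay Credit: +306 days → 27 April 2016.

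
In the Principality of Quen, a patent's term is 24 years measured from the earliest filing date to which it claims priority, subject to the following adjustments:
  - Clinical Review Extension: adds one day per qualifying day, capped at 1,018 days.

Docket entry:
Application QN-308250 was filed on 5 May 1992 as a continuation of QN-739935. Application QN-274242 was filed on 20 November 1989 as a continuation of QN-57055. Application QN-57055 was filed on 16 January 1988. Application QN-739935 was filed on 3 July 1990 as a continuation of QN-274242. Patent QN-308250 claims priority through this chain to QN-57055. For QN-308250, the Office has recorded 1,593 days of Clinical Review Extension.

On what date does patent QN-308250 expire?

Earliest priority filing: 16 January 1988.
Base term: 16 January 1988 + 24 years → 16 January 2012.
Clinical Review Extension: 1593 days claimed exceeds the 1018-day cap, so +1018 days → 30 October 2014.

October 30, 2014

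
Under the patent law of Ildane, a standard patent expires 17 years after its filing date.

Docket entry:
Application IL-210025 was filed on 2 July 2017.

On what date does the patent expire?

Filing date + 17 years → 2 July 2034.

July 2, 2034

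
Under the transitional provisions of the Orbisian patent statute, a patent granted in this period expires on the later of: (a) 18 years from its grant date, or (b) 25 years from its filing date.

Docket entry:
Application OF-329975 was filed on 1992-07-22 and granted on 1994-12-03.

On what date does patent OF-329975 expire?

July 22, 2017

(a) grant + 18 years → 3 December 2012.
(b) filing + 25 years → 22 July 2017.
Later of the two: 22 July 2017.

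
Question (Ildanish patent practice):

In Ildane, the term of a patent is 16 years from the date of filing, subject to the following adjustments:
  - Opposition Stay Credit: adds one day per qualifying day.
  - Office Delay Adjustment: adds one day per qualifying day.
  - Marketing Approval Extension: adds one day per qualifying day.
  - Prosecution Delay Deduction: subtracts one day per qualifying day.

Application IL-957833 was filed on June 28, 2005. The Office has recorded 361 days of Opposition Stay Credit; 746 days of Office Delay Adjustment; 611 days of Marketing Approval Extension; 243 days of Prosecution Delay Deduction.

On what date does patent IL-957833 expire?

July 12, 2025

Base term: filing date + 16 years → 28 June 2021.
Opposition Stay Credit: +361 days → 24 June 2022.
Office Delay Adjustment: +746 days → 9 July 2024.
Marketing Approval Extension: +611 days → 12 March 2026.
Prosecution Delay Deduction: −243 days → 12 July 2025.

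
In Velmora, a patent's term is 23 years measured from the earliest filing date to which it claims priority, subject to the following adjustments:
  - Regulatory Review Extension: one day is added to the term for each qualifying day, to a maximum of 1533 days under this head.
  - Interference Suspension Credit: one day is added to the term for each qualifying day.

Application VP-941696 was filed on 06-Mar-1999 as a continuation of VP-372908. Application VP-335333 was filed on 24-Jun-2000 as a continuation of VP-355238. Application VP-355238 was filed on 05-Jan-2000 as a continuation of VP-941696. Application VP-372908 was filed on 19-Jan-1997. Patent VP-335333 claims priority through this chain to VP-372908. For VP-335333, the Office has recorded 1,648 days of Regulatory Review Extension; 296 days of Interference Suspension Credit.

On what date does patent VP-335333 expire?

Earliest priority filing: 19 January 1997.
Base term: 19 January 1997 + 23 years → 19 January 2020.
Regulatory Review Extension: 1648 days claimed exceeds the 1533-day cap, so +1533 days → 31 March 2024.
Interference Suspension Credit: +296 days → 21 January 2025.

January 21, 2025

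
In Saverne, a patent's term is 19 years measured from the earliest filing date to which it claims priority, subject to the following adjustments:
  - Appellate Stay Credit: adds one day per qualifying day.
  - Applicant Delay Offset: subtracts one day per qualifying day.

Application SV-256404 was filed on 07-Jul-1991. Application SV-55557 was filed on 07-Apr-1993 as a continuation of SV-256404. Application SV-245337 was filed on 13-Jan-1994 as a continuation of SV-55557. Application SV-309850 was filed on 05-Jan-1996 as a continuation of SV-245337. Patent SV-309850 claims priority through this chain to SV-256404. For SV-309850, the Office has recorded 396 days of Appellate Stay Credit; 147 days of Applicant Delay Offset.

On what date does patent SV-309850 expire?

2011-03-13

Earliest priority filing: 7 July 1991.
Base term: 7 July 1991 + 19 years → 7 July 2010.
Appellate Stay Credit: +396 days → 7 August 2011.
Applicant Delay Offset: −147 days → 13 March 2011.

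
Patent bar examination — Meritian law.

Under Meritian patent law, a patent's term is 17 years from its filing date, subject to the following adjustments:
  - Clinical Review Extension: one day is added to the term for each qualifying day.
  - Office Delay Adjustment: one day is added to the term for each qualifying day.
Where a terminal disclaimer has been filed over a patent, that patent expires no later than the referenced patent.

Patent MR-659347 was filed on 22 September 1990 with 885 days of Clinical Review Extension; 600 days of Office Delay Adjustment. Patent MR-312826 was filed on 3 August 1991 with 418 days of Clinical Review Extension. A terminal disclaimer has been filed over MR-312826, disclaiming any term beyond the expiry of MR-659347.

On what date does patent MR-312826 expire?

September 25, 2009

Natural term of MR-312826:
  Base: filing + 17 years → 3 August 2008.
  Clinical Review Extension: +418 days → 25 September 2009.
Expiry of referenced patent MR-659347:
  Base: filing + 17 years → 22 September 2007.
  Clinical Review Extension: +885 days → 23 February 2010.
  Office Delay Adjustment: +600 days → 16 October 2011.
Terminal disclaimer: MR-312826 expires on the earlier of 25 September 2009 and 16 October 2011.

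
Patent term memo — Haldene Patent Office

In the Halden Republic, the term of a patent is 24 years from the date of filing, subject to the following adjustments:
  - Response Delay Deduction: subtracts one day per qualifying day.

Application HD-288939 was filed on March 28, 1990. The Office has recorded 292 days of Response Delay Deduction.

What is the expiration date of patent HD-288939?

Base term: filing date + 24 years → 28 March 2014.
Response Delay Deduction: −292 days → 9 June 2013.

2013-06-09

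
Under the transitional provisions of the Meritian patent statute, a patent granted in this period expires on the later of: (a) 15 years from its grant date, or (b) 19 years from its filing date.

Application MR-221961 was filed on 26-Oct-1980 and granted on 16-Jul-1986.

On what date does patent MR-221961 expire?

(a) grant + 15 years → 16 July 2001.
(b) filing + 19 years → 26 October 1999.
Later of the two: 16 July 2001.

2001-07-16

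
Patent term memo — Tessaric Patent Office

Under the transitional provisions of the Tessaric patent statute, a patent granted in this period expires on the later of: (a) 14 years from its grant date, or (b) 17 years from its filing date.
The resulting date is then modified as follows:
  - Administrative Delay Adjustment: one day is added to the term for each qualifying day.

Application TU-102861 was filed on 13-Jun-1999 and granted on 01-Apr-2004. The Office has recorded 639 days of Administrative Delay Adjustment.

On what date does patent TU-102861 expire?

(a) grant + 14 years → 1 April 2018.
(b) filing + 17 years → 13 June 2016.
Later of the two: 1 April 2018.
Administrative Delay Adjustment: +639 days → 31 December 2019.

December 31, 2019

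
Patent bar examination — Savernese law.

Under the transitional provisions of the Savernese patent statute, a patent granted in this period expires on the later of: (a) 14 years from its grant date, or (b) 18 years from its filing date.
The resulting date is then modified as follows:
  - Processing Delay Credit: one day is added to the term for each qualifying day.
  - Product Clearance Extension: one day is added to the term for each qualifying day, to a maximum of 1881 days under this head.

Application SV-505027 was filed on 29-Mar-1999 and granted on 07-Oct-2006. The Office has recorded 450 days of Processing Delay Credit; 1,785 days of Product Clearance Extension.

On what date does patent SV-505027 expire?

2026-11-20

(a) grant + 14 years → 7 October 2020.
(b) filing + 18 years → 29 March 2017.
Later of the two: 7 October 2020.
Processing Delay Credit: +450 days → 31 December 2021.
Product Clearance Extension: 1785 days (within the 1881-day cap) → +1785 days → 20 November 2026.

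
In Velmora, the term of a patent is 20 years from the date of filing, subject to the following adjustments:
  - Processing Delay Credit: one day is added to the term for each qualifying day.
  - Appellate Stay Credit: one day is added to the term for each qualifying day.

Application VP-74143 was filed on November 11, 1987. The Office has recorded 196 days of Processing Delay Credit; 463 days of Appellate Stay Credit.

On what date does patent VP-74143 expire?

Base term: filing date + 20 years → 11 November 2007.
Processing Delay Credit: +196 days → 25 May 2008.
Appellate Stay Credit: +463 days → 31 August 2009.

2009-08-31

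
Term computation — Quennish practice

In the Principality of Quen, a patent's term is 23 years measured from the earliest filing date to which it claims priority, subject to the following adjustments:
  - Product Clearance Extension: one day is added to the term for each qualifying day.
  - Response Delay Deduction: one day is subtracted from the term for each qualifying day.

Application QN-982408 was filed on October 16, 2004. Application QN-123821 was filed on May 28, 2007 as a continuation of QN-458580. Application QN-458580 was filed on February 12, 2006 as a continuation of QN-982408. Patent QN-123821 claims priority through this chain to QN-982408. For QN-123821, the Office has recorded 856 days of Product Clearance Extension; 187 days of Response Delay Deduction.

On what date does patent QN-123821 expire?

2029-08-15

Earliest priority filing: 16 October 2004.
Base term: 16 October 2004 + 23 years → 16 October 2027.
Product Clearance Extension: +856 days → 18 February 2030.
Response Delay Deduction: −187 days → 15 August 2029.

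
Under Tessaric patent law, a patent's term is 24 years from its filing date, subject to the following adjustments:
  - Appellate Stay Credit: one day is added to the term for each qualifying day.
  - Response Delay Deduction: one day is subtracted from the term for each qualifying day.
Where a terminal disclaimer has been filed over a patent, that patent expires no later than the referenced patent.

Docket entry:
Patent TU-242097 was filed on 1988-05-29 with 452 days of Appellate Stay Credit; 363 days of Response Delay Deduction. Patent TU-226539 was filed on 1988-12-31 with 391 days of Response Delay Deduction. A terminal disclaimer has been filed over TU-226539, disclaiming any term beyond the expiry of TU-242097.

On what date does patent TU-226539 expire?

2011-12-06

Natural term of TU-226539:
  Base: filing + 24 years → 31 December 2012.
  Response Delay Deduction: −391 days → 6 December 2011.
Expiry of referenced patent TU-242097:
  Base: filing + 24 years → 29 May 2012.
  Appellate Stay Credit: +452 days → 24 August 2013.
  Response Delay Deduction: −363 days → 26 August 2012.
Terminal disclaimer: TU-226539 expires on the earlier of 6 December 2011 and 26 August 2012.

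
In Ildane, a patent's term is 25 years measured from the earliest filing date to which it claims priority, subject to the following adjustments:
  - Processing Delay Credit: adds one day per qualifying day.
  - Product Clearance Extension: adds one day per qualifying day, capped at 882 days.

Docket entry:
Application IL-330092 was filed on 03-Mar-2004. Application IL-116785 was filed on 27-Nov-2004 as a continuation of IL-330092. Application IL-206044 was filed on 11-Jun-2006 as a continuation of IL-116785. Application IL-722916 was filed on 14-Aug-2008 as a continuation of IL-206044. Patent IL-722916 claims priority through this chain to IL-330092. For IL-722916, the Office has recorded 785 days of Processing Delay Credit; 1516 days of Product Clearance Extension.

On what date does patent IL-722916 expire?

Earliest priority filing: 3 March 2004.
Base term: 3 March 2004 + 25 years → 3 March 2029.
Processing Delay Credit: +785 days → 27 April 2031.
Product Clearance Extension: 1516 days claimed exceeds the 882-day cap, so +882 days → 25 September 2033.

2033-09-25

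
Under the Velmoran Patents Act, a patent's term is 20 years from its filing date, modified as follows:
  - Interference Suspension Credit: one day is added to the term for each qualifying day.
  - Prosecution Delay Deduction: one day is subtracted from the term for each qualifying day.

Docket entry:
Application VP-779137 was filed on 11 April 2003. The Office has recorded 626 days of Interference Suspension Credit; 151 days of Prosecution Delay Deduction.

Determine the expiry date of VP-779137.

2024-07-29

Base term: filing date + 20 years → 11 April 2023.
Interference Suspension Credit: +626 days → 27 December 2024.
Prosecution Delay Deduction: −151 days → 29 July 2024.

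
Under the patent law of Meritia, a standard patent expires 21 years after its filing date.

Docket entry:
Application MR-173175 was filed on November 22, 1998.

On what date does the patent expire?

2019-11-22

Filing date + 21 years → 22 November 2019.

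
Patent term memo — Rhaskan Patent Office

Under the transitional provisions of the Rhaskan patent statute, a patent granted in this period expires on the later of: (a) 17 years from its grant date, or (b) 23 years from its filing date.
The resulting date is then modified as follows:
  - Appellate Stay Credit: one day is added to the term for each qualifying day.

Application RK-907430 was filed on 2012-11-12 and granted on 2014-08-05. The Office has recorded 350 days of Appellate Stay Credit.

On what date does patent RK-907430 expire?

(a) grant + 17 years → 5 August 2031.
(b) filing + 23 years → 12 November 2035.
Later of the two: 12 November 2035.
Appellate Stay Credit: +350 days → 27 October 2036.

2036-10-27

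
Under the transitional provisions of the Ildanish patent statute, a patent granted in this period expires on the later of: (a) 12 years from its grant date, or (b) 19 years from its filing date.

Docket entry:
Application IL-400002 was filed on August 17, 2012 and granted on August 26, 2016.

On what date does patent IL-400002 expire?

August 17, 2031

(a) grant + 12 years → 26 August 2028.
(b) filing + 19 years → 17 August 2031.
Later of the two: 17 August 2031.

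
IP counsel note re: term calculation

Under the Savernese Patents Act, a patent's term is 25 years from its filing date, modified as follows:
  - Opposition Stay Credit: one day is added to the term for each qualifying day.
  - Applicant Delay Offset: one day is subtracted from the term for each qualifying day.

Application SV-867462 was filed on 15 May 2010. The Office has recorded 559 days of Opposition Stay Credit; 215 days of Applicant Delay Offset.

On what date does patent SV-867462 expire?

Base term: filing date + 25 years → 15 May 2035.
Opposition Stay Credit: +559 days → 24 November 2036.
Applicant Delay Offset: −215 days → 23 April 2036.

2036-04-23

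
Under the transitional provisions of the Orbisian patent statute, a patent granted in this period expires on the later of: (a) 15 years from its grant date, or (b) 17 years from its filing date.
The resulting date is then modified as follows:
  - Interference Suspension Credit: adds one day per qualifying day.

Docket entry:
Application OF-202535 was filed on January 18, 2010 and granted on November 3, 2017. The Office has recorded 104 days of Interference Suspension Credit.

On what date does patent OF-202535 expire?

2033-02-15

(a) grant + 15 years → 3 November 2032.
(b) filing + 17 years → 18 January 2027.
Later of the two: 3 November 2032.
Interference Suspension Credit: +104 days → 15 February 2033.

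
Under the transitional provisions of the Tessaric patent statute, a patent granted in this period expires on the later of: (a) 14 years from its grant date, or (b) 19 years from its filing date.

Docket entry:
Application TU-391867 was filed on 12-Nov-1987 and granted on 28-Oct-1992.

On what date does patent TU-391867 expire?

2006-11-12

(a) grant + 14 years → 28 October 2006.
(b) filing + 19 years → 12 November 2006.
Later of the two: 12 November 2006.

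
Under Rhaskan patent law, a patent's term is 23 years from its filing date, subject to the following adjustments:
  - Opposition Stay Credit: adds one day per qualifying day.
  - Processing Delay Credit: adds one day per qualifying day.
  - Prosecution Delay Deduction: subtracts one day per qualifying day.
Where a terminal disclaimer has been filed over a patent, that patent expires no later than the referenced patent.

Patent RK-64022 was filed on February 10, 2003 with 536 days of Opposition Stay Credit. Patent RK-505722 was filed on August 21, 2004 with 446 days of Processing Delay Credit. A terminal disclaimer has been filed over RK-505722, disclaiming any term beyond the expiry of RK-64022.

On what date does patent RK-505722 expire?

Natural term of RK-505722:
  Base: filing + 23 years → 21 August 2027.
  Processing Delay Credit: +446 days → 9 November 2028.
Expiry of referenced patent RK-64022:
  Base: filing + 23 years → 10 February 2026.
  Opposition Stay Credit: +536 days → 31 July 2027.
Terminal disclaimer: RK-505722 expires on the earlier of 9 November 2028 and 31 July 2027.

July 31, 2027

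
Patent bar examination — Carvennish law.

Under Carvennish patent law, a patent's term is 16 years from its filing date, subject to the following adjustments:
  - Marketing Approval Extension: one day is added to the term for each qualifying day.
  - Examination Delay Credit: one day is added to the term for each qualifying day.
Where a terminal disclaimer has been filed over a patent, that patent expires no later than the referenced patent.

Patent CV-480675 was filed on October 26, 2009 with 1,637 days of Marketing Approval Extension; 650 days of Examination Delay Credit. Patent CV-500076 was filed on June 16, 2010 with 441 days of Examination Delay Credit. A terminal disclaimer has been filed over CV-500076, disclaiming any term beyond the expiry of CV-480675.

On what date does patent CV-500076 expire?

2027-08-31

Natural term of CV-500076:
  Base: filing + 16 years → 16 June 2026.
  Examination Delay Credit: +441 days → 31 August 2027.
Expiry of referenced patent CV-480675:
  Base: filing + 16 years → 26 October 2025.
  Marketing Approval Extension: +1637 days → 20 April 2030.
  Examination Delay Credit: +650 days → 30 January 2032.
Terminal disclaimer: CV-500076 expires on the earlier of 31 August 2027 and 30 January 2032.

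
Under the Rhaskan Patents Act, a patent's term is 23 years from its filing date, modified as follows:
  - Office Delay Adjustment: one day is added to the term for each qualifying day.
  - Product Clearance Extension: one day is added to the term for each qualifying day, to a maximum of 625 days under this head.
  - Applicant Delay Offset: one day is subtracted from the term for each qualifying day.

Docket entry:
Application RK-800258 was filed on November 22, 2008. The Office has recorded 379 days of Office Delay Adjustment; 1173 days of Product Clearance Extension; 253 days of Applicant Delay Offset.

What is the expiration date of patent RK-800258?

Base term: filing date + 23 years → 22 November 2031.
Office Delay Adjustment: +379 days → 5 December 2032.
Product Clearance Extension: 1173 days claimed exceeds the 625-day cap, so +625 days → 22 August 2034.
Applicant Delay Offset: −253 days → 12 December 2033.

2033-12-12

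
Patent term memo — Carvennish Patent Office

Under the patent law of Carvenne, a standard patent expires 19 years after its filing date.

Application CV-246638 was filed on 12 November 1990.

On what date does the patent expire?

Filing date + 19 years → 12 November 2009.

2009-11-12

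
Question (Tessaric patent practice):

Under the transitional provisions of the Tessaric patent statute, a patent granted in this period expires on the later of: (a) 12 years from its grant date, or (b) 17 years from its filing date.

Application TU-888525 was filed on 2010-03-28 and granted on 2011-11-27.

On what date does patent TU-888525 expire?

2027-03-28

(a) grant + 12 years → 27 November 2023.
(b) filing + 17 years → 28 March 2027.
Later of the two: 28 March 2027.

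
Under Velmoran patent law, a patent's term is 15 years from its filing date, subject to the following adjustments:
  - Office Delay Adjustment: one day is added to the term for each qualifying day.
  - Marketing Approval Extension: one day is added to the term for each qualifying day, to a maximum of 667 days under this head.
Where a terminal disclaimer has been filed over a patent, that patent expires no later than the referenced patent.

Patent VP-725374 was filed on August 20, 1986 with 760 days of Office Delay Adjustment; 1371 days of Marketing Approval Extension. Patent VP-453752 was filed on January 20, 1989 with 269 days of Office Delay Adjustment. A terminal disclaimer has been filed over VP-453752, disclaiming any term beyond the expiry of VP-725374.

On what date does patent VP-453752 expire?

Natural term of VP-453752:
  Base: filing + 15 years → 20 January 2004.
  Office Delay Adjustment: +269 days → 15 October 2004.
Expiry of referenced patent VP-725374:
  Base: filing + 15 years → 20 August 2001.
  Office Delay Adjustment: +760 days → 19 September 2003.
  Marketing Approval Extension: 1371 days claimed exceeds the 667-day cap, so +667 days → 17 July 2005.
Terminal disclaimer: VP-453752 expires on the earlier of 15 October 2004 and 17 July 2005.

2004-10-15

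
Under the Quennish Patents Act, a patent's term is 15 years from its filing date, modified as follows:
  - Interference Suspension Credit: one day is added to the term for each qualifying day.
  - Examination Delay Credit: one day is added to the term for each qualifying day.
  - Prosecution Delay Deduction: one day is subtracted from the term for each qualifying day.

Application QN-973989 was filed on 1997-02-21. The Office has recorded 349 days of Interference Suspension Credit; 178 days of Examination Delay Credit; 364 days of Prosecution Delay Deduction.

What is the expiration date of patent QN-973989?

Base term: filing date + 15 years → 21 February 2012.
Interference Suspension Credit: +349 days → 4 February 2013.
Examination Delay Credit: +178 days → 1 August 2013.
Prosecution Delay Deduction: −364 days → 2 August 2012.

August 2, 2012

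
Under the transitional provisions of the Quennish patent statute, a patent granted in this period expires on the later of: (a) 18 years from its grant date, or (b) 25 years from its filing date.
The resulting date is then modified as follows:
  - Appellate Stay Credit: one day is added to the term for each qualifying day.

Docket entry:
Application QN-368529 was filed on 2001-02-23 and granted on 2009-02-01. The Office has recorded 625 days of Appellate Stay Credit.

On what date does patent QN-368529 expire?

October 18, 2028

(a) grant + 18 years → 1 February 2027.
(b) filing + 25 years → 23 February 2026.
Later of the two: 1 February 2027.
Appellate Stay Credit: +625 days → 18 October 2028.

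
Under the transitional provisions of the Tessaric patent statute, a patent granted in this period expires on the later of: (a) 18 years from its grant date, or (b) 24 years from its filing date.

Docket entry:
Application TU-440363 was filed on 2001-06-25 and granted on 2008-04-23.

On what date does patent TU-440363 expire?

April 23, 2026

(a) grant + 18 years → 23 April 2026.
(b) filing + 24 years → 25 June 2025.
Later of the two: 23 April 2026.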